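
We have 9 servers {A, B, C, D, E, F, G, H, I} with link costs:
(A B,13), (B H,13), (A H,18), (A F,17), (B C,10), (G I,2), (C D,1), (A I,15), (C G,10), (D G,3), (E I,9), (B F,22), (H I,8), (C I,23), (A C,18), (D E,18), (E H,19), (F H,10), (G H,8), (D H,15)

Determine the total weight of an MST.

56

Sort edges by weight, then run Kruskal:
C D (1): add — endpoints in different components.
G I (2): add — endpoints in different components.
D G (3): add — endpoints in different components.
G H (8): add — endpoints in different components.
H I (8): skip — H and I already connected.
E I (9): add — endpoints in different components.
B C (10): add — endpoints in different components.
C G (10): skip — C and G already connected.
F H (10): add — endpoints in different components.
A B (13): add — endpoints in different components.
MST edges: C D, G I, D G, G H, E I, B C, F H, A B; total weight 1+2+3+8+9+10+10+13 = 56.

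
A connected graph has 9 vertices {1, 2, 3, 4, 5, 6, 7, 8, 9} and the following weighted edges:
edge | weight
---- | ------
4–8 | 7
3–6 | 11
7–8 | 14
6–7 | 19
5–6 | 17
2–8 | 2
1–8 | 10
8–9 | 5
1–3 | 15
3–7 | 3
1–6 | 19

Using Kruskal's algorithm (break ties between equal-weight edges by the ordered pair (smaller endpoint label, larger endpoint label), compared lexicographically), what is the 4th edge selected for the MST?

4-8

Kruskal's algorithm — process edges by increasing weight (ties by edge label):
2–8 (2): add — endpoints in different components.
3–7 (3): add — endpoints in different components.
8–9 (5): add — endpoints in different components.
4–8 (7): add — endpoints in different components.
1–8 (10): add — endpoints in different components.
3–6 (11): add — endpoints in different components.
7–8 (14): add — endpoints in different components.
1–3 (15): skip — 1 and 3 already connected.
5–6 (17): add — endpoints in different components.
The 4th edge added is 4–8.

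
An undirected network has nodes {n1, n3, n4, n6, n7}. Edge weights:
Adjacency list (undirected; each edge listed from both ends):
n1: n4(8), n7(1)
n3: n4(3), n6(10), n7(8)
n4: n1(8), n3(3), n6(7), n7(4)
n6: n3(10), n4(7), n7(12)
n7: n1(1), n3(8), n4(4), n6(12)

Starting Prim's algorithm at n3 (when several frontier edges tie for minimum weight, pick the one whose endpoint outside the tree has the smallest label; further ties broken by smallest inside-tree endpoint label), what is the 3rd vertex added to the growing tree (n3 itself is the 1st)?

Prim, starting at n3.
Step 1: cheapest edge leaving the tree is n3 n4 (3); add n4.
Step 2: cheapest edge leaving the tree is n4 n7 (4); add n7.
Step 3: cheapest edge leaving the tree is n1 n7 (1); add n1.
Step 4: cheapest edge leaving the tree is n4 n6 (7); add n6.
Vertex order: n3, n4, n7, n1, n6. The 3rd vertex is n7.

n7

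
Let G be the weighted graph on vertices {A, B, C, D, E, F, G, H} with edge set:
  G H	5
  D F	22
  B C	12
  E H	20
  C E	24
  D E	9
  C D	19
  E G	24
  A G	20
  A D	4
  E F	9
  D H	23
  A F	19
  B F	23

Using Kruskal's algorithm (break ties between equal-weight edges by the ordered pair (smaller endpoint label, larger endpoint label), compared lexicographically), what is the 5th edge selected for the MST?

Kruskal: consider edges lightest-first.
A D (4): add — endpoints in different components.
G H (5): add — endpoints in different components.
D E (9): add — endpoints in different components.
E F (9): add — endpoints in different components.
B C (12): add — endpoints in different components.
A F (19): skip — A and F already connected.
C D (19): add — endpoints in different components.
A G (20): add — endpoints in different components.
The 5th edge added is B C.

B-C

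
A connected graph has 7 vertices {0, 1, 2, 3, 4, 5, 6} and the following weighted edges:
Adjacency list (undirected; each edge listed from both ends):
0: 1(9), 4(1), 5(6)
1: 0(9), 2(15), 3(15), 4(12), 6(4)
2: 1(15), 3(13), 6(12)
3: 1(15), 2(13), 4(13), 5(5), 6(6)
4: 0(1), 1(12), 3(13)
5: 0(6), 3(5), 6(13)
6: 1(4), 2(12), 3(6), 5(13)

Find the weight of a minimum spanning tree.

34

Kruskal's algorithm — process edges by increasing weight (ties by edge label):
0-4 (1): add — endpoints in different components.
1-6 (4): add — endpoints in different components.
3-5 (5): add — endpoints in different components.
0-5 (6): add — endpoints in different components.
3-6 (6): add — endpoints in different components.
0-1 (9): skip — 0 and 1 already connected.
1-4 (12): skip — 1 and 4 already connected.
2-6 (12): add — endpoints in different components.
MST edges: 0-4, 1-6, 3-5, 0-5, 3-6, 2-6; total weight 1+4+5+6+6+12 = 34.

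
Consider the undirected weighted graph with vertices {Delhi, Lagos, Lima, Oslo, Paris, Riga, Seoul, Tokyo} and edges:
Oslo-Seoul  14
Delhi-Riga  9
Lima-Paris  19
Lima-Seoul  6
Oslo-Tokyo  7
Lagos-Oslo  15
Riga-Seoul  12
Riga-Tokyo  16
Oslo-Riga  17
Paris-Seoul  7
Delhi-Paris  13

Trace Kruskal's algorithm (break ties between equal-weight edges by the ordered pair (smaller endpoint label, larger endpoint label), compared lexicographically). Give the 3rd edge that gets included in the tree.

Kruskal's algorithm — process edges by increasing weight (ties by edge label):
Lima-Seoul (6): add — endpoints in different components.
Oslo-Tokyo (7): add — endpoints in different components.
Paris-Seoul (7): add — endpoints in different components.
Delhi-Riga (9): add — endpoints in different components.
Riga-Seoul (12): add — endpoints in different components.
Delhi-Paris (13): skip — Paris and Delhi already connected.
Oslo-Seoul (14): add — endpoints in different components.
Lagos-Oslo (15): add — endpoints in different components.
The 3rd edge added is Paris-Seoul.

Paris-Seoul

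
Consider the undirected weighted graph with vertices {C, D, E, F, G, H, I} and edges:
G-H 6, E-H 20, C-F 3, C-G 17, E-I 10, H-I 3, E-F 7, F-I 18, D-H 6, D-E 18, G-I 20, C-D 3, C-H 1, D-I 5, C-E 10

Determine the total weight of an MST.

23

Prim's algorithm from G:
Step 1: cheapest edge leaving the tree is G-H (6); add H.
Step 2: cheapest edge leaving the tree is C-H (1); add C.
Step 3: cheapest edge leaving the tree is C-D (3); add D.
Step 4: cheapest edge leaving the tree is C-F (3); add F.
Step 5: cheapest edge leaving the tree is H-I (3); add I.
Step 6: cheapest edge leaving the tree is E-F (7); add E.
MST edges: G-H, C-H, C-D, C-F, H-I, E-F; total weight 6+1+3+3+3+7 = 23.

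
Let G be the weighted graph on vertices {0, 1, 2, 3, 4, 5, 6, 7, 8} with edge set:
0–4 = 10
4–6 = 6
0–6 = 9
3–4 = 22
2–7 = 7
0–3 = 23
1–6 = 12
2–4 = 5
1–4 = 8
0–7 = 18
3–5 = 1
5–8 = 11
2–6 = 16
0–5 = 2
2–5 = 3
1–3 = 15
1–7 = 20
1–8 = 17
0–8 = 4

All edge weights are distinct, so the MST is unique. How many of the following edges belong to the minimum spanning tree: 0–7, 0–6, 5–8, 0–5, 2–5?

Sort edges by weight, then run Kruskal:
3–5 (1): add — endpoints in different components.
0–5 (2): add — endpoints in different components.
2–5 (3): add — endpoints in different components.
0–8 (4): add — endpoints in different components.
2–4 (5): add — endpoints in different components.
4–6 (6): add — endpoints in different components.
2–7 (7): add — endpoints in different components.
1–4 (8): add — endpoints in different components.
MST edge set: {3–5, 0–5, 2–5, 0–8, 2–4, 4–6, 2–7, 1–4}.
Of the listed edges, {0–5, 2–5} are in the MST → 2.

2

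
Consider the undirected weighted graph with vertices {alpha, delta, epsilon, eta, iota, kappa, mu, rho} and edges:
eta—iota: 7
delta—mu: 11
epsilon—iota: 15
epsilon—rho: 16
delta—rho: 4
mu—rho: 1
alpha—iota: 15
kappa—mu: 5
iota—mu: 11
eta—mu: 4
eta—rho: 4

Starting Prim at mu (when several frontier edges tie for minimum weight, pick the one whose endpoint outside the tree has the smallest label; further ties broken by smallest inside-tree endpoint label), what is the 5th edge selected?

Grow the tree from mu using Prim:
Step 1: cheapest edge leaving the tree is mu—rho (1); add rho.
Step 2: cheapest edge leaving the tree is delta—rho (4); add delta.
Step 3: cheapest edge leaving the tree is eta—mu (4); add eta.
Step 4: cheapest edge leaving the tree is kappa—mu (5); add kappa.
Step 5: cheapest edge leaving the tree is eta—iota (7); add iota.
Step 6: cheapest edge leaving the tree is alpha—iota (15); add alpha.
Step 7: cheapest edge leaving the tree is epsilon—iota (15); add epsilon.
The 5th edge added is eta—iota.

eta-iota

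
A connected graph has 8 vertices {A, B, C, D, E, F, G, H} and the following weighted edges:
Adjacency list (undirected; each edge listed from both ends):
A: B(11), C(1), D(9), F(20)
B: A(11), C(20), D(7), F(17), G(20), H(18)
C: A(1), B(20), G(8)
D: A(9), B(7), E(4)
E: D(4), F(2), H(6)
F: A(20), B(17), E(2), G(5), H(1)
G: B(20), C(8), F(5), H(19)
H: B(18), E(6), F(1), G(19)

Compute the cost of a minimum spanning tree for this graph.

Prim, starting at G.
Step 1: cheapest edge leaving the tree is F-G (5); add F.
Step 2: cheapest edge leaving the tree is F-H (1); add H.
Step 3: cheapest edge leaving the tree is E-F (2); add E.
Step 4: cheapest edge leaving the tree is D-E (4); add D.
Step 5: cheapest edge leaving the tree is B-D (7); add B.
Step 6: cheapest edge leaving the tree is C-G (8); add C.
Step 7: cheapest edge leaving the tree is A-C (1); add A.
MST edges: F-G, F-H, E-F, D-E, B-D, C-G, A-C; total weight 5+1+2+4+7+8+1 = 28.

28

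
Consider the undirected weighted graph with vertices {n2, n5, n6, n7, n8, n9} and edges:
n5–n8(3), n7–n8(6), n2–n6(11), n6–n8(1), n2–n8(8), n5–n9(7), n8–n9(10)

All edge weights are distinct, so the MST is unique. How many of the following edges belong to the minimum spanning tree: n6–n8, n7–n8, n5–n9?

Kruskal: consider edges lightest-first.
n6–n8 (1): add. Components now {n9} {n2} {n5} {n6,n8} {n7}
n5–n8 (3): add. Components now {n9} {n2} {n5,n6,n8} {n7}
n7–n8 (6): add. Components now {n9} {n2} {n5,n6,n7,n8}
n5–n9 (7): add. Components now {n5,n6,n7,n8,n9} {n2}
n2–n8 (8): add. Components now {n2,n5,n6,n7,n8,n9}
MST edge set: {n6–n8, n5–n8, n7–n8, n5–n9, n2–n8}.
Of the listed edges, {n6–n8, n7–n8, n5–n9} are in the MST → 3.

3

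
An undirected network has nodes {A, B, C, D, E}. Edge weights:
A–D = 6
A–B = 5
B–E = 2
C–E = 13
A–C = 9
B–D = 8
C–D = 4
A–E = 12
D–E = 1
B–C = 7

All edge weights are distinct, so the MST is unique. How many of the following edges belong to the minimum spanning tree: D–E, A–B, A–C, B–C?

2

Kruskal: consider edges lightest-first.
D–E (1): add. Components now {A} {B} {C} {D,E}
B–E (2): add. Components now {A} {B,D,E} {C}
C–D (4): add. Components now {A} {B,C,D,E}
A–B (5): add. Components now {A,B,C,D,E}
MST edge set: {D–E, B–E, C–D, A–B}.
Of the listed edges, {D–E, A–B} are in the MST → 2.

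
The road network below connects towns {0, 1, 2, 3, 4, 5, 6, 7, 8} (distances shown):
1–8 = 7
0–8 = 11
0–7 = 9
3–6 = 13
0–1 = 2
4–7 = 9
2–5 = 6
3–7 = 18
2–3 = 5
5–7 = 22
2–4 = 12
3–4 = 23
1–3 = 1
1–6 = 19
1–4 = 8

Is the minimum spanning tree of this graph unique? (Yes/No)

Kruskal: consider edges lightest-first.
1–3 (1): add — endpoints in different components.
0–1 (2): add — endpoints in different components.
2–3 (5): add — endpoints in different components.
2–5 (6): add — endpoints in different components.
1–8 (7): add — endpoints in different components.
1–4 (8): add — endpoints in different components.
0–7 (9): add — endpoints in different components.
4–7 (9): skip — 4 and 7 already connected.
0–8 (11): skip — 0 and 8 already connected.
2–4 (12): skip — 2 and 4 already connected.
3–6 (13): add — endpoints in different components.
Non-tree edge 4–7 has weight 9, equal to the heaviest edge on its tree cycle — swapping gives another MST of the same weight. Not unique.

No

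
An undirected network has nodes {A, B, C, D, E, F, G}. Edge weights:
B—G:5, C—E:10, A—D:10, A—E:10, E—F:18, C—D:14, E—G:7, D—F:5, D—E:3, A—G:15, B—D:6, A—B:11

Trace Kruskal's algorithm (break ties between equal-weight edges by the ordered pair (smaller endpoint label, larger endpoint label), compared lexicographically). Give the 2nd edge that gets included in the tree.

Kruskal's algorithm — process edges by increasing weight (ties by edge label):
D—E (3): add. Components now {A} {B} {C} {D,E} {F} {G}
B—G (5): add. Components now {A} {B,G} {C} {D,E} {F}
D—F (5): add. Components now {A} {B,G} {C} {D,E,F}
B—D (6): add. Components now {A} {B,D,E,F,G} {C}
E—G (7): skip — E and G already connected.
A—D (10): add. Components now {A,B,D,E,F,G} {C}
A—E (10): skip — A and E already connected.
C—E (10): add. Components now {A,B,C,D,E,F,G}
The 2nd edge added is B—G.

B-G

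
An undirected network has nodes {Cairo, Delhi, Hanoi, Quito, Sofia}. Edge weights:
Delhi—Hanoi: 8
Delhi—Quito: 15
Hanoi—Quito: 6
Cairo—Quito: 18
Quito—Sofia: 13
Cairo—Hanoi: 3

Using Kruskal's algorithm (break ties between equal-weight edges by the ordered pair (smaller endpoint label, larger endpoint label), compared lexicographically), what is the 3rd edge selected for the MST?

Delhi-Hanoi

Kruskal: consider edges lightest-first.
Cairo—Hanoi (3): add — endpoints in different components.
Hanoi—Quito (6): add — endpoints in different components.
Delhi—Hanoi (8): add — endpoints in different components.
Quito—Sofia (13): add — endpoints in different components.
The 3rd edge added is Delhi—Hanoi.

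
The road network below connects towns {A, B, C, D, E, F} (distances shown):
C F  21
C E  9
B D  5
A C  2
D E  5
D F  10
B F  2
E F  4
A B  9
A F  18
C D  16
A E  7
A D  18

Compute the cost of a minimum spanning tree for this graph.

20

Prim, starting at A.
Step 1: frontier [A C 2, A E 7, A B 9, A D 18, A F 18] → take A C (2); add C.
Step 2: frontier [A E 7, A B 9, A D 18, A F 18, C E 9, C D 16, C F 21] → take A E (7); add E.
Step 3: frontier [A B 9, A D 18, A F 18, C D 16, C F 21, E F 4, D E 5] → take E F (4); add F.
Step 4: frontier [A B 9, A D 18, C D 16, D E 5, B F 2, D F 10] → take B F (2); add B.
Step 5: frontier [A D 18, B D 5, C D 16, D E 5, D F 10] → take B D (5); add D.
MST edges: A C, A E, E F, B F, B D; total weight 2+7+4+2+5 = 20.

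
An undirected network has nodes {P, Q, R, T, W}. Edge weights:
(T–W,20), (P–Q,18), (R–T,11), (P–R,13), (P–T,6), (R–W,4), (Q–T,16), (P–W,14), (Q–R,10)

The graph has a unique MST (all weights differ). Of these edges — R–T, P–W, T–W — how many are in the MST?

1

Kruskal's algorithm — process edges by increasing weight (ties by edge label):
R–W (4): add. Components now {R,W} {P} {T} {Q}
P–T (6): add. Components now {R,W} {P,T} {Q}
Q–R (10): add. Components now {Q,R,W} {P,T}
R–T (11): add. Components now {P,Q,R,T,W}
MST edge set: {R–W, P–T, Q–R, R–T}.
Of the listed edges, {R–T} are in the MST → 1.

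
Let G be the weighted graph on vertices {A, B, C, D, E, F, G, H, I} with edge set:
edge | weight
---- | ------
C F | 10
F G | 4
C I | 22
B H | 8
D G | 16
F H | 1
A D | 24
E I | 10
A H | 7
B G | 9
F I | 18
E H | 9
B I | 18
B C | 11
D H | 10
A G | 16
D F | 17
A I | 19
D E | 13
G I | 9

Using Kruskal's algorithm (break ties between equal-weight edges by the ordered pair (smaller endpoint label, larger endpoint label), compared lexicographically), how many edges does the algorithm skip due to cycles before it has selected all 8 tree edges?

Sort edges by weight, then run Kruskal:
F H (1): add — endpoints in different components.
F G (4): add — endpoints in different components.
A H (7): add — endpoints in different components.
B H (8): add — endpoints in different components.
B G (9): skip — B and G already connected.
E H (9): add — endpoints in different components.
G I (9): add — endpoints in different components.
C F (10): add — endpoints in different components.
D H (10): add — endpoints in different components.
Edges rejected before the tree was complete: 1.

1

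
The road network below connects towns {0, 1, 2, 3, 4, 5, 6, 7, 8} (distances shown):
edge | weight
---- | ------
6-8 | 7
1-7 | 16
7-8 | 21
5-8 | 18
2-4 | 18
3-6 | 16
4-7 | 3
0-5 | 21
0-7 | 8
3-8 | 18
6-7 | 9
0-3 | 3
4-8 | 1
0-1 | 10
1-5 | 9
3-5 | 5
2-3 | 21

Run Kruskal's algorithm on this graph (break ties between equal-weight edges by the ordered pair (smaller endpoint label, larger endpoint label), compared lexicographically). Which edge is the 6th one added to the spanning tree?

0-7

Sort edges by weight, then run Kruskal:
4-8 (1): add — endpoints in different components.
0-3 (3): add — endpoints in different components.
4-7 (3): add — endpoints in different components.
3-5 (5): add — endpoints in different components.
6-8 (7): add — endpoints in different components.
0-7 (8): add — endpoints in different components.
1-5 (9): add — endpoints in different components.
6-7 (9): skip — 6 and 7 already connected.
0-1 (10): skip — 0 and 1 already connected.
1-7 (16): skip — 1 and 7 already connected.
3-6 (16): skip — 3 and 6 already connected.
2-4 (18): add — endpoints in different components.
The 6th edge added is 0-7.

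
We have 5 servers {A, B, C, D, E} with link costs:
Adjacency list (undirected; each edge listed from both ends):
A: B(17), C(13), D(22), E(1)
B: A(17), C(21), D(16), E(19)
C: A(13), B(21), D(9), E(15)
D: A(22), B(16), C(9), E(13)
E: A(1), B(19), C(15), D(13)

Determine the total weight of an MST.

39

Kruskal's algorithm — process edges by increasing weight (ties by edge label):
A–E (1): add — endpoints in different components.
C–D (9): add — endpoints in different components.
A–C (13): add — endpoints in different components.
D–E (13): skip — D and E already connected.
C–E (15): skip — C and E already connected.
B–D (16): add — endpoints in different components.
MST edges: A–E, C–D, A–C, B–D; total weight 1+9+13+16 = 39.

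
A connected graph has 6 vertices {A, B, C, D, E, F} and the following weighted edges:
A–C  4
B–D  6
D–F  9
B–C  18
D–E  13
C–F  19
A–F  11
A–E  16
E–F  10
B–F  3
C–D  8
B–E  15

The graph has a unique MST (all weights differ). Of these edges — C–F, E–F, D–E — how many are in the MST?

1

Sort edges by weight, then run Kruskal:
B–F (3): add. Components now {A} {B,F} {C} {D} {E}
A–C (4): add. Components now {A,C} {B,F} {D} {E}
B–D (6): add. Components now {A,C} {B,D,F} {E}
C–D (8): add. Components now {A,B,C,D,F} {E}
D–F (9): skip — D and F already connected.
E–F (10): add. Components now {A,B,C,D,E,F}
MST edge set: {B–F, A–C, B–D, C–D, E–F}.
Of the listed edges, {E–F} are in the MST → 1.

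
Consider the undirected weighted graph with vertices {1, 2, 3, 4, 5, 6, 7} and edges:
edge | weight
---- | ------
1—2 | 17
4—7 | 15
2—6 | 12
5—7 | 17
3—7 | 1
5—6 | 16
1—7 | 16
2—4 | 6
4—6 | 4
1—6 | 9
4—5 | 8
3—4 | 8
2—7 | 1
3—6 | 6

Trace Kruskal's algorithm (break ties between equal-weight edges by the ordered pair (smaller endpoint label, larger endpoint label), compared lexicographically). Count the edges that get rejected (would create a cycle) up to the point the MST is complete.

2

Kruskal's algorithm — process edges by increasing weight (ties by edge label):
2—7 (1): add — endpoints in different components.
3—7 (1): add — endpoints in different components.
4—6 (4): add — endpoints in different components.
2—4 (6): add — endpoints in different components.
3—6 (6): skip — 3 and 6 already connected.
3—4 (8): skip — 3 and 4 already connected.
4—5 (8): add — endpoints in different components.
1—6 (9): add — endpoints in different components.
Edges rejected before the tree was complete: 2.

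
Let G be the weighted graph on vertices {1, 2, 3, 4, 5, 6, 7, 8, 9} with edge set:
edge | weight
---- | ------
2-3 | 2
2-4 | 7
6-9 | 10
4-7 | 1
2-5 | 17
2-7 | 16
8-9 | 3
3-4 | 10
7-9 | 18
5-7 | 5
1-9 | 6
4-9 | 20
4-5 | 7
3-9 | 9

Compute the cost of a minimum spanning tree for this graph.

43

Prim, starting at 2.
Step 1: cheapest edge leaving the tree is 2-3 (2); add 3.
Step 2: cheapest edge leaving the tree is 2-4 (7); add 4.
Step 3: cheapest edge leaving the tree is 4-7 (1); add 7.
Step 4: cheapest edge leaving the tree is 5-7 (5); add 5.
Step 5: cheapest edge leaving the tree is 3-9 (9); add 9.
Step 6: cheapest edge leaving the tree is 8-9 (3); add 8.
Step 7: cheapest edge leaving the tree is 1-9 (6); add 1.
Step 8: cheapest edge leaving the tree is 6-9 (10); add 6.
MST edges: 2-3, 2-4, 4-7, 5-7, 3-9, 8-9, 1-9, 6-9; total weight 2+7+1+5+9+3+6+10 = 43.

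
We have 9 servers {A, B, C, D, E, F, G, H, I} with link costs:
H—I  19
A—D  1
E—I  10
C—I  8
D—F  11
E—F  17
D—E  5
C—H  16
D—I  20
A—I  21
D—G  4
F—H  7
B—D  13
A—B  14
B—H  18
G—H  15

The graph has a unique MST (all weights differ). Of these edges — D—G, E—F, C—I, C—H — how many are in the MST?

Kruskal's algorithm — process edges by increasing weight (ties by edge label):
A—D (1): add — endpoints in different components.
D—G (4): add — endpoints in different components.
D—E (5): add — endpoints in different components.
F—H (7): add — endpoints in different components.
C—I (8): add — endpoints in different components.
E—I (10): add — endpoints in different components.
D—F (11): add — endpoints in different components.
B—D (13): add — endpoints in different components.
MST edge set: {A—D, D—G, D—E, F—H, C—I, E—I, D—F, B—D}.
Of the listed edges, {D—G, C—I} are in the MST → 2.

2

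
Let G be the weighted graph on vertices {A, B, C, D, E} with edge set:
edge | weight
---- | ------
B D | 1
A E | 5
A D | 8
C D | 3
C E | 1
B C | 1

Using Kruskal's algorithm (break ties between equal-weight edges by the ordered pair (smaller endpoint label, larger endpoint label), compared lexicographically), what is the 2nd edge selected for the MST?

Kruskal's algorithm — process edges by increasing weight (ties by edge label):
B C (1): add. Components now {A} {B,C} {D} {E}
B D (1): add. Components now {A} {B,C,D} {E}
C E (1): add. Components now {A} {B,C,D,E}
C D (3): skip — C and D already connected.
A E (5): add. Components now {A,B,C,D,E}
The 2nd edge added is B D.

B-D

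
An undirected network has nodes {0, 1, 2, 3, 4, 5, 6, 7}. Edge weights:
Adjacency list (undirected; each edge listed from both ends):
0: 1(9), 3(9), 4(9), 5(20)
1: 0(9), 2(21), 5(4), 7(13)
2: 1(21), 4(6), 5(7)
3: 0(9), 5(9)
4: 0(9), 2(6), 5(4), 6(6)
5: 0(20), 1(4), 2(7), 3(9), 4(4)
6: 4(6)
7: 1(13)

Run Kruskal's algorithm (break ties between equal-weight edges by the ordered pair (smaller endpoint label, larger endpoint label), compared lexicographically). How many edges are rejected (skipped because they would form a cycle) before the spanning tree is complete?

Kruskal: consider edges lightest-first.
1–5 (4): add — endpoints in different components.
4–5 (4): add — endpoints in different components.
2–4 (6): add — endpoints in different components.
4–6 (6): add — endpoints in different components.
2–5 (7): skip — 2 and 5 already connected.
0–1 (9): add — endpoints in different components.
0–3 (9): add — endpoints in different components.
0–4 (9): skip — 0 and 4 already connected.
3–5 (9): skip — 3 and 5 already connected.
1–7 (13): add — endpoints in different components.
Edges rejected before the tree was complete: 3.

3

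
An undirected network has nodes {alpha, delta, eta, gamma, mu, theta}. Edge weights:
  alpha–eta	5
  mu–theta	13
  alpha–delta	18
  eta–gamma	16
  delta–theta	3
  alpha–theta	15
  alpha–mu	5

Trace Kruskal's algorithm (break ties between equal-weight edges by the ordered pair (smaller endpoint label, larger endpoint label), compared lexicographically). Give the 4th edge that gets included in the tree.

Kruskal's algorithm — process edges by increasing weight (ties by edge label):
delta–theta (3): add. Components now {alpha} {delta,theta} {eta} {mu} {gamma}
alpha–eta (5): add. Components now {alpha,eta} {delta,theta} {mu} {gamma}
alpha–mu (5): add. Components now {alpha,eta,mu} {delta,theta} {gamma}
mu–theta (13): add. Components now {alpha,delta,eta,mu,theta} {gamma}
alpha–theta (15): skip — alpha and theta already connected.
eta–gamma (16): add. Components now {alpha,delta,eta,gamma,mu,theta}
The 4th edge added is mu–theta.

mu-theta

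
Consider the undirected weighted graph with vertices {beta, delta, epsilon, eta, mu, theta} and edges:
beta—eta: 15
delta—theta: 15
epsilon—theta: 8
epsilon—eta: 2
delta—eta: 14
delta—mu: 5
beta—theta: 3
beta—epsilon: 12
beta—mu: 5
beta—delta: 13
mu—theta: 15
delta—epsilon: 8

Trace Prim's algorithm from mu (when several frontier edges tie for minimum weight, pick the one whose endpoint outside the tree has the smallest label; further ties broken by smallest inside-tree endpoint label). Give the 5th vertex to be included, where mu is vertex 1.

epsilon

Prim's algorithm from mu:
Step 1: frontier [beta—mu 5, delta—mu 5, mu—theta 15] → take beta—mu (5); add beta.
Step 2: frontier [beta—theta 3, beta—epsilon 12, beta—delta 13, beta—eta 15, delta—mu 5, mu—theta 15] → take beta—theta (3); add theta.
Step 3: frontier [beta—epsilon 12, beta—delta 13, beta—eta 15, delta—mu 5, epsilon—theta 8, delta—theta 15] → take delta—mu (5); add delta.
Step 4: frontier [beta—epsilon 12, beta—eta 15, delta—epsilon 8, delta—eta 14, epsilon—theta 8] → take delta—epsilon (8); add epsilon.
Step 5: frontier [beta—eta 15, delta—eta 14, epsilon—eta 2] → take epsilon—eta (2); add eta.
Vertex order: mu, beta, theta, delta, epsilon, eta. The 5th vertex is epsilon.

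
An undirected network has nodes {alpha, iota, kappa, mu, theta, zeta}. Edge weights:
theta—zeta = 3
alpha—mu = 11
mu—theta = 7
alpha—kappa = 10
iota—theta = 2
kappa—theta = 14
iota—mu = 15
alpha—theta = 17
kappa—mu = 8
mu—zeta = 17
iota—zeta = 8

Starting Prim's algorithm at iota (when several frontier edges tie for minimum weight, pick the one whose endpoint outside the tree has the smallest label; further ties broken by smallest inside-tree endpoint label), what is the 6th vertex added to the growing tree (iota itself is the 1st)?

Prim, starting at iota.
Step 1: frontier [iota—theta 2, iota—zeta 8, iota—mu 15] → take iota—theta (2); add theta.
Step 2: frontier [iota—zeta 8, iota—mu 15, theta—zeta 3, mu—theta 7, kappa—theta 14, alpha—theta 17] → take theta—zeta (3); add zeta.
Step 3: frontier [iota—mu 15, mu—theta 7, kappa—theta 14, alpha—theta 17, mu—zeta 17] → take mu—theta (7); add mu.
Step 4: frontier [kappa—mu 8, alpha—mu 11, kappa—theta 14, alpha—theta 17] → take kappa—mu (8); add kappa.
Step 5: frontier [alpha—kappa 10, alpha—mu 11, alpha—theta 17] → take alpha—kappa (10); add alpha.
Vertex order: iota, theta, zeta, mu, kappa, alpha. The 6th vertex is alpha.

alpha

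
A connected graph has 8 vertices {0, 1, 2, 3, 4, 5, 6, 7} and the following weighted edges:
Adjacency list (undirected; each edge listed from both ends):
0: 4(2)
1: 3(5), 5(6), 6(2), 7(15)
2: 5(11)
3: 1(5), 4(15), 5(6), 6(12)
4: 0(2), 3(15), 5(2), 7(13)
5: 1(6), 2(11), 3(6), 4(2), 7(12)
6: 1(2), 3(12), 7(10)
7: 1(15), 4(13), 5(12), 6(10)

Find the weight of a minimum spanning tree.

Grow the tree from 7 using Prim:
Step 1: frontier [6—7 10, 5—7 12, 4—7 13, 1—7 15] → take 6—7 (10); add 6.
Step 2: frontier [1—6 2, 3—6 12, 5—7 12, 4—7 13, 1—7 15] → take 1—6 (2); add 1.
Step 3: frontier [1—3 5, 1—5 6, 3—6 12, 5—7 12, 4—7 13] → take 1—3 (5); add 3.
Step 4: frontier [1—5 6, 3—5 6, 3—4 15, 5—7 12, 4—7 13] → take 1—5 (6); add 5.
Step 5: frontier [3—4 15, 4—5 2, 2—5 11, 4—7 13] → take 4—5 (2); add 4.
Step 6: frontier [0—4 2, 2—5 11] → take 0—4 (2); add 0.
Step 7: frontier [2—5 11] → take 2—5 (11); add 2.
MST edges: 6—7, 1—6, 1—3, 1—5, 4—5, 0—4, 2—5; total weight 10+2+5+6+2+2+11 = 38.

38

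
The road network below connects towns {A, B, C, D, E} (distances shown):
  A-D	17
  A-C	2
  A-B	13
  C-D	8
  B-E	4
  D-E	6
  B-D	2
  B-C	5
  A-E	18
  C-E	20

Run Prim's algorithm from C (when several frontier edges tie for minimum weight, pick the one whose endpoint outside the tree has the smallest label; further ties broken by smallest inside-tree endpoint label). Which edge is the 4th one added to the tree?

B-E

Prim, starting at C.
Step 1: frontier [A-C 2, B-C 5, C-D 8, C-E 20] → take A-C (2); add A.
Step 2: frontier [A-B 13, A-D 17, A-E 18, B-C 5, C-D 8, C-E 20] → take B-C (5); add B.
Step 3: frontier [A-D 17, A-E 18, B-D 2, B-E 4, C-D 8, C-E 20] → take B-D (2); add D.
Step 4: frontier [A-E 18, B-E 4, C-E 20, D-E 6] → take B-E (4); add E.
The 4th edge added is B-E.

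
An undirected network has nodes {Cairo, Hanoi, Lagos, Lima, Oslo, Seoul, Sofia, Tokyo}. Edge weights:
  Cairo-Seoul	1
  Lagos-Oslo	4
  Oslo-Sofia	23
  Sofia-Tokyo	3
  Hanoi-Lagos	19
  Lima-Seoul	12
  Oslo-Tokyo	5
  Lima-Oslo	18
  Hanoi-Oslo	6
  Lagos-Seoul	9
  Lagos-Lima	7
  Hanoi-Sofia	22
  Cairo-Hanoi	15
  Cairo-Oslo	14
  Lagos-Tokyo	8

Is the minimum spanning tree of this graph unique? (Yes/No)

Kruskal: consider edges lightest-first.
Cairo-Seoul (1): add — endpoints in different components.
Sofia-Tokyo (3): add — endpoints in different components.
Lagos-Oslo (4): add — endpoints in different components.
Oslo-Tokyo (5): add — endpoints in different components.
Hanoi-Oslo (6): add — endpoints in different components.
Lagos-Lima (7): add — endpoints in different components.
Lagos-Tokyo (8): skip — Tokyo and Lagos already connected.
Lagos-Seoul (9): add — endpoints in different components.
Every non-tree edge has weight strictly greater than the heaviest edge on the tree path between its endpoints, so the MST is unique.

Yes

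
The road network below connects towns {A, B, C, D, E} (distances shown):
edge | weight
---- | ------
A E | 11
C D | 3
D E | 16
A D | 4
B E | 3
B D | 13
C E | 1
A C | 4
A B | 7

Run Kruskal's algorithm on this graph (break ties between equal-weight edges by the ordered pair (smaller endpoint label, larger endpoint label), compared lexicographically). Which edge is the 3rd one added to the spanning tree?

Kruskal: consider edges lightest-first.
C E (1): add. Components now {A} {B} {C,E} {D}
B E (3): add. Components now {A} {B,C,E} {D}
C D (3): add. Components now {A} {B,C,D,E}
A C (4): add. Components now {A,B,C,D,E}
The 3rd edge added is C D.

C-D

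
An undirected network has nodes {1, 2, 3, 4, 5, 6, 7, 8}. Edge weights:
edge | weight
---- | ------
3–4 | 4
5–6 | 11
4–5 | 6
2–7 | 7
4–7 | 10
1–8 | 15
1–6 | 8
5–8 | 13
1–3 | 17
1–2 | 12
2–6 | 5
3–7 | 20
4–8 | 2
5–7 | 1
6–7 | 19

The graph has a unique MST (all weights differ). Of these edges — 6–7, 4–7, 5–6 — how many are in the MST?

Kruskal's algorithm — process edges by increasing weight (ties by edge label):
5–7 (1): add — endpoints in different components.
4–8 (2): add — endpoints in different components.
3–4 (4): add — endpoints in different components.
2–6 (5): add — endpoints in different components.
4–5 (6): add — endpoints in different components.
2–7 (7): add — endpoints in different components.
1–6 (8): add — endpoints in different components.
MST edge set: {5–7, 4–8, 3–4, 2–6, 4–5, 2–7, 1–6}.
Of the listed edges, {} are in the MST → 0.

0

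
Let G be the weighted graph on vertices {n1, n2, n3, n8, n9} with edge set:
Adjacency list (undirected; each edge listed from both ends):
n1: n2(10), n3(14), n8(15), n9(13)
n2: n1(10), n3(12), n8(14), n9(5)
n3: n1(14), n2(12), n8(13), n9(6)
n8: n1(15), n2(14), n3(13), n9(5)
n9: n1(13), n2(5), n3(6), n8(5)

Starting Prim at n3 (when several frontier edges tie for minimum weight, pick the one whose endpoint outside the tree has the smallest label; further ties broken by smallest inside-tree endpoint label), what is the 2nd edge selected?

Prim, starting at n3.
Step 1: frontier [n3 n9 6, n2 n3 12, n3 n8 13, n1 n3 14] → take n3 n9 (6); add n9.
Step 2: frontier [n2 n3 12, n3 n8 13, n1 n3 14, n2 n9 5, n8 n9 5, n1 n9 13] → take n2 n9 (5); add n2.
Step 3: frontier [n1 n2 10, n2 n8 14, n3 n8 13, n1 n3 14, n8 n9 5, n1 n9 13] → take n8 n9 (5); add n8.
Step 4: frontier [n1 n2 10, n1 n3 14, n1 n8 15, n1 n9 13] → take n1 n2 (10); add n1.
The 2nd edge added is n2 n9.

n2-n9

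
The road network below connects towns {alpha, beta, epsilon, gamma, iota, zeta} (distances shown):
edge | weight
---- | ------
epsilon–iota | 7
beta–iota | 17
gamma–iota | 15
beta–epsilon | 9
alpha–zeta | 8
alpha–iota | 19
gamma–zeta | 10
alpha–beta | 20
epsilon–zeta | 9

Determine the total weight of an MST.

Prim's algorithm from gamma:
Step 1: frontier [gamma–zeta 10, gamma–iota 15] → take gamma–zeta (10); add zeta.
Step 2: frontier [gamma–iota 15, alpha–zeta 8, epsilon–zeta 9] → take alpha–zeta (8); add alpha.
Step 3: frontier [alpha–iota 19, alpha–beta 20, gamma–iota 15, epsilon–zeta 9] → take epsilon–zeta (9); add epsilon.
Step 4: frontier [alpha–iota 19, alpha–beta 20, epsilon–iota 7, beta–epsilon 9, gamma–iota 15] → take epsilon–iota (7); add iota.
Step 5: frontier [alpha–beta 20, beta–epsilon 9, beta–iota 17] → take beta–epsilon (9); add beta.
MST edges: gamma–zeta, alpha–zeta, epsilon–zeta, epsilon–iota, beta–epsilon; total weight 10+8+9+7+9 = 43.

43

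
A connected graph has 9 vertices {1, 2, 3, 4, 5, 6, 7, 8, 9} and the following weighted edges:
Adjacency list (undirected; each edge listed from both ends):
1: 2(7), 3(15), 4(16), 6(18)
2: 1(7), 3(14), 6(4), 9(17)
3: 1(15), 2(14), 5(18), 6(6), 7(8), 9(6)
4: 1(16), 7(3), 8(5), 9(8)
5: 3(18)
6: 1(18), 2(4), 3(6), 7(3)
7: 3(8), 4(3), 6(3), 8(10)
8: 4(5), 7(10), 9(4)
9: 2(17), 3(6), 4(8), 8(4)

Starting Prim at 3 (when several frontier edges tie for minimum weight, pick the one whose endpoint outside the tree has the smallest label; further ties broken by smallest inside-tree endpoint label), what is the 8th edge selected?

3-5

Prim, starting at 3.
Step 1: cheapest edge leaving the tree is 3-6 (6); add 6.
Step 2: cheapest edge leaving the tree is 6-7 (3); add 7.
Step 3: cheapest edge leaving the tree is 4-7 (3); add 4.
Step 4: cheapest edge leaving the tree is 2-6 (4); add 2.
Step 5: cheapest edge leaving the tree is 4-8 (5); add 8.
Step 6: cheapest edge leaving the tree is 8-9 (4); add 9.
Step 7: cheapest edge leaving the tree is 1-2 (7); add 1.
Step 8: cheapest edge leaving the tree is 3-5 (18); add 5.
The 8th edge added is 3-5.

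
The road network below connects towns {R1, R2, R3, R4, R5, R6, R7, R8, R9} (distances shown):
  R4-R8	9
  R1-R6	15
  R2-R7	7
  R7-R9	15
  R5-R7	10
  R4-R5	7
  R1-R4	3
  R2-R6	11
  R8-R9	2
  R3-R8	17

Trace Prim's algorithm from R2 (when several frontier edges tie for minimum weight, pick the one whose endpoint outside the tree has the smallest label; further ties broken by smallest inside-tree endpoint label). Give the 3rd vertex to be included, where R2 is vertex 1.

R5

Prim, starting at R2.
Step 1: frontier [R2-R7 7, R2-R6 11] → take R2-R7 (7); add R7.
Step 2: frontier [R2-R6 11, R5-R7 10, R7-R9 15] → take R5-R7 (10); add R5.
Step 3: frontier [R2-R6 11, R4-R5 7, R7-R9 15] → take R4-R5 (7); add R4.
Step 4: frontier [R2-R6 11, R1-R4 3, R4-R8 9, R7-R9 15] → take R1-R4 (3); add R1.
Step 5: frontier [R1-R6 15, R2-R6 11, R4-R8 9, R7-R9 15] → take R4-R8 (9); add R8.
Step 6: frontier [R1-R6 15, R2-R6 11, R7-R9 15, R8-R9 2, R3-R8 17] → take R8-R9 (2); add R9.
Step 7: frontier [R1-R6 15, R2-R6 11, R3-R8 17] → take R2-R6 (11); add R6.
Step 8: frontier [R3-R8 17] → take R3-R8 (17); add R3.
Vertex order: R2, R7, R5, R4, R1, R8, R9, R6, R3. The 3rd vertex is R5.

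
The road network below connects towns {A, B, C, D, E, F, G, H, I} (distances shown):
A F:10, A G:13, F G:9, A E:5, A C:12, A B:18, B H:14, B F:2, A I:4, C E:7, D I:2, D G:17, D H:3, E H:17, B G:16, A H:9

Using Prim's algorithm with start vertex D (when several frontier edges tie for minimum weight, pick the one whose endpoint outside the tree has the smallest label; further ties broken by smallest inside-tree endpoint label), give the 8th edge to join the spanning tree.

F-G

Prim, starting at D.
Step 1: cheapest edge leaving the tree is D I (2); add I.
Step 2: cheapest edge leaving the tree is D H (3); add H.
Step 3: cheapest edge leaving the tree is A I (4); add A.
Step 4: cheapest edge leaving the tree is A E (5); add E.
Step 5: cheapest edge leaving the tree is C E (7); add C.
Step 6: cheapest edge leaving the tree is A F (10); add F.
Step 7: cheapest edge leaving the tree is B F (2); add B.
Step 8: cheapest edge leaving the tree is F G (9); add G.
The 8th edge added is F G.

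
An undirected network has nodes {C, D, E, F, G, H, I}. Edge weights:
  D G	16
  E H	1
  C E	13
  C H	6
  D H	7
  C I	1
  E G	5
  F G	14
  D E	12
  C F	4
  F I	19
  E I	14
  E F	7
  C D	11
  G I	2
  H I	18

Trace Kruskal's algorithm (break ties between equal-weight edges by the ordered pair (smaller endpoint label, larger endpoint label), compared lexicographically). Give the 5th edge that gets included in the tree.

Kruskal: consider edges lightest-first.
C I (1): add — endpoints in different components.
E H (1): add — endpoints in different components.
G I (2): add — endpoints in different components.
C F (4): add — endpoints in different components.
E G (5): add — endpoints in different components.
C H (6): skip — C and H already connected.
D H (7): add — endpoints in different components.
The 5th edge added is E G.

E-G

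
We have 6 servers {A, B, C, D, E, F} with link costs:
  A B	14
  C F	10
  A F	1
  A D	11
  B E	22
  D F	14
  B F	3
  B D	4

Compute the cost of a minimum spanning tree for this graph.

40

Sort edges by weight, then run Kruskal:
A F (1): add. Components now {A,F} {B} {C} {D} {E}
B F (3): add. Components now {A,B,F} {C} {D} {E}
B D (4): add. Components now {A,B,D,F} {C} {E}
C F (10): add. Components now {A,B,C,D,F} {E}
A D (11): skip — A and D already connected.
A B (14): skip — A and B already connected.
D F (14): skip — D and F already connected.
B E (22): add. Components now {A,B,C,D,E,F}
MST edges: A F, B F, B D, C F, B E; total weight 1+3+4+10+22 = 40.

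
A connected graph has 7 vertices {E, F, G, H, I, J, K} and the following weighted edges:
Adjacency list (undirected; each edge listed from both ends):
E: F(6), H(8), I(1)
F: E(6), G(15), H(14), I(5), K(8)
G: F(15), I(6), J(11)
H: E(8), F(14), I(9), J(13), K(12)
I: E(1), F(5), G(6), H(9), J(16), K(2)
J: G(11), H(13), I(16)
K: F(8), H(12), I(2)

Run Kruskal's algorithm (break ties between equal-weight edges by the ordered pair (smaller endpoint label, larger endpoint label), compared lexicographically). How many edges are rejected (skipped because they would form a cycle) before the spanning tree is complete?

Sort edges by weight, then run Kruskal:
E—I (1): add. Components now {E,I} {F} {G} {H} {J} {K}
I—K (2): add. Components now {E,I,K} {F} {G} {H} {J}
F—I (5): add. Components now {E,F,I,K} {G} {H} {J}
E—F (6): skip — E and F already connected.
G—I (6): add. Components now {E,F,G,I,K} {H} {J}
E—H (8): add. Components now {E,F,G,H,I,K} {J}
F—K (8): skip — F and K already connected.
H—I (9): skip — H and I already connected.
G—J (11): add. Components now {E,F,G,H,I,J,K}
Edges rejected before the tree was complete: 3.

3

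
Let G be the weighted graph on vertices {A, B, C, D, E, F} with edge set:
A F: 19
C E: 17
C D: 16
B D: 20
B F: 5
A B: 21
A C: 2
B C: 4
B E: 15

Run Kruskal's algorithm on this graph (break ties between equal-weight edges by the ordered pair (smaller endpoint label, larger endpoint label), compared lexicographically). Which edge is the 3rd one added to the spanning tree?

Sort edges by weight, then run Kruskal:
A C (2): add — endpoints in different components.
B C (4): add — endpoints in different components.
B F (5): add — endpoints in different components.
B E (15): add — endpoints in different components.
C D (16): add — endpoints in different components.
The 3rd edge added is B F.

B-F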